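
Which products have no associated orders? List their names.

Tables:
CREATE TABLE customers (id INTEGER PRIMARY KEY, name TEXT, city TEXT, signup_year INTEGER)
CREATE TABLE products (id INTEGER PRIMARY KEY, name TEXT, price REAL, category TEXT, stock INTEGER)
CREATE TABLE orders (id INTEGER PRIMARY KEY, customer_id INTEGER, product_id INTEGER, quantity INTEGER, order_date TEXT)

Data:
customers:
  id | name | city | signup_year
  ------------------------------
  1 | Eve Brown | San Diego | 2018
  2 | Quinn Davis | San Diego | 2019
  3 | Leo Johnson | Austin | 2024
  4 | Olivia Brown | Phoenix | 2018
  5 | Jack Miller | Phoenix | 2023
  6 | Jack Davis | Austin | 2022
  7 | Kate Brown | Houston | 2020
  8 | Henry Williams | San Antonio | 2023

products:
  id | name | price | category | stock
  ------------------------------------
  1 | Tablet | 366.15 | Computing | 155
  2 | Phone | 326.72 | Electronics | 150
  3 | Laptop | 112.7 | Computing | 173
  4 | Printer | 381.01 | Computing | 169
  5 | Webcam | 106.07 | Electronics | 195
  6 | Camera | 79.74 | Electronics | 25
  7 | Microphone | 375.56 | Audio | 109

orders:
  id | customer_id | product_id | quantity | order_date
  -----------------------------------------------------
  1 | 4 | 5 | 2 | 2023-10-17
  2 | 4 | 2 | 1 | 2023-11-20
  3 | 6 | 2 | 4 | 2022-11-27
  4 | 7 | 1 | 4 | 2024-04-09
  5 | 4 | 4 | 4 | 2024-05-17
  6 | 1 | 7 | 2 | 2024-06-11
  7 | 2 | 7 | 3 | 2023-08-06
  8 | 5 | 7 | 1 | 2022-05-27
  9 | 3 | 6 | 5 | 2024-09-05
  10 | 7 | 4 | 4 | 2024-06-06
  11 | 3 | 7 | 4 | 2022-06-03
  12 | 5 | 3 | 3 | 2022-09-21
SELECT p.name FROM products p LEFT JOIN orders c ON c.product_id = p.id WHERE c.id IS NULL

Execution result:
(no rows)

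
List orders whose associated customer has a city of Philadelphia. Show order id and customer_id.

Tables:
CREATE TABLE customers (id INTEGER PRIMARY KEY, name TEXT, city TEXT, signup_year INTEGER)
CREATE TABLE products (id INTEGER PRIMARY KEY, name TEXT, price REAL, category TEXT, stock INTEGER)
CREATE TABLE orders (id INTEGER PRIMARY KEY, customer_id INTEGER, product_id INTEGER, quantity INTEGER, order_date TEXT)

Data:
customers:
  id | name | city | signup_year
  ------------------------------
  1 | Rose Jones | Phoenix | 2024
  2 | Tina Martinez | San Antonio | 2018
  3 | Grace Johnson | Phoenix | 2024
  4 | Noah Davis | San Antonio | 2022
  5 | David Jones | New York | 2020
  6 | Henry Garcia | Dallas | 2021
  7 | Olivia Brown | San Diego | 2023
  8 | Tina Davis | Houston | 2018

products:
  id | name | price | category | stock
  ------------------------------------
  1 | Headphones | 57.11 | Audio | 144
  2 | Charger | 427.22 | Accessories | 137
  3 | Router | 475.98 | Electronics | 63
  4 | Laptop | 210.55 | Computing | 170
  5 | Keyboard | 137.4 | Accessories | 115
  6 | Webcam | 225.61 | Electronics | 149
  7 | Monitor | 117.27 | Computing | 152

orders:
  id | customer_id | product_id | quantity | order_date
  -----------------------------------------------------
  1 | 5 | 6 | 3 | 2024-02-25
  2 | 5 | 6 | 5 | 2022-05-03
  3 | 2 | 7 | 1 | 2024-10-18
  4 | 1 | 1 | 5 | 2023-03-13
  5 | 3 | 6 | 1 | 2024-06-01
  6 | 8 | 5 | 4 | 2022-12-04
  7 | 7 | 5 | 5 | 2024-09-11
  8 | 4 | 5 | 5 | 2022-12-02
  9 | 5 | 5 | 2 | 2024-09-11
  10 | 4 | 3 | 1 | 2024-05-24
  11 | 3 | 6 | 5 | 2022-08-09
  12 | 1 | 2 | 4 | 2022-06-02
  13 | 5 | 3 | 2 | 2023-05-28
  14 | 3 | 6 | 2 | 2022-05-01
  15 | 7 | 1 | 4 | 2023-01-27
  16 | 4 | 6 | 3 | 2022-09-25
SELECT id, customer_id FROM orders WHERE customer_id IN (SELECT id FROM customers WHERE city = 'Philadelphia')

Execution result:
(no rows)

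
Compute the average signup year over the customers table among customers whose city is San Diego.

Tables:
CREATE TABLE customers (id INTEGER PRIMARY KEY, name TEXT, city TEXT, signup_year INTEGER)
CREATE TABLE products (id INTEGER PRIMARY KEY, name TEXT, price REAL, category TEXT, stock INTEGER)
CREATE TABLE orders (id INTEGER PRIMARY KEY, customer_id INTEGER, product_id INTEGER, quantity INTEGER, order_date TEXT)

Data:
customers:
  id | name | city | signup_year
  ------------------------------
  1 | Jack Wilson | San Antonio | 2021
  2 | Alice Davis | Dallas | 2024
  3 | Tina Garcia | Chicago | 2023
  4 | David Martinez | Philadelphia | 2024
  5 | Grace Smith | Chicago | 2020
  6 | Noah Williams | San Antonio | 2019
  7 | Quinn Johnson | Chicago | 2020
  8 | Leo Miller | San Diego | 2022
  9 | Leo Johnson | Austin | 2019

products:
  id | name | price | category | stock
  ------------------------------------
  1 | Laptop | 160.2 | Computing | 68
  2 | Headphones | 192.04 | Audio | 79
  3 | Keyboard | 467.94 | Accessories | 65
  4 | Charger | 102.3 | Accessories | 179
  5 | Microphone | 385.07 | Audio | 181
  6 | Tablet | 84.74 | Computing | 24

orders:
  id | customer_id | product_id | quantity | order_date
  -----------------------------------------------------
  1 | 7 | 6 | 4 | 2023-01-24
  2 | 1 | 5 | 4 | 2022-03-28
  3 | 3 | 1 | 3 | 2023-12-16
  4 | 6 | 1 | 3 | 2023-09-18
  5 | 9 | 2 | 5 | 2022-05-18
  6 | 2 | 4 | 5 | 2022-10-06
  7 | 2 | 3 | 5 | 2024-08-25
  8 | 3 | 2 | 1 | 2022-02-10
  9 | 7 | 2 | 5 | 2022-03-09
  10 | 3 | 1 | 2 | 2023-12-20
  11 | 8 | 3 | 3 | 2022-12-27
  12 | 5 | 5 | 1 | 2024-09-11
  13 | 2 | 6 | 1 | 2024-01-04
SELECT AVG(signup_year) FROM customers WHERE city = 'San Diego'

Execution result:
2022.00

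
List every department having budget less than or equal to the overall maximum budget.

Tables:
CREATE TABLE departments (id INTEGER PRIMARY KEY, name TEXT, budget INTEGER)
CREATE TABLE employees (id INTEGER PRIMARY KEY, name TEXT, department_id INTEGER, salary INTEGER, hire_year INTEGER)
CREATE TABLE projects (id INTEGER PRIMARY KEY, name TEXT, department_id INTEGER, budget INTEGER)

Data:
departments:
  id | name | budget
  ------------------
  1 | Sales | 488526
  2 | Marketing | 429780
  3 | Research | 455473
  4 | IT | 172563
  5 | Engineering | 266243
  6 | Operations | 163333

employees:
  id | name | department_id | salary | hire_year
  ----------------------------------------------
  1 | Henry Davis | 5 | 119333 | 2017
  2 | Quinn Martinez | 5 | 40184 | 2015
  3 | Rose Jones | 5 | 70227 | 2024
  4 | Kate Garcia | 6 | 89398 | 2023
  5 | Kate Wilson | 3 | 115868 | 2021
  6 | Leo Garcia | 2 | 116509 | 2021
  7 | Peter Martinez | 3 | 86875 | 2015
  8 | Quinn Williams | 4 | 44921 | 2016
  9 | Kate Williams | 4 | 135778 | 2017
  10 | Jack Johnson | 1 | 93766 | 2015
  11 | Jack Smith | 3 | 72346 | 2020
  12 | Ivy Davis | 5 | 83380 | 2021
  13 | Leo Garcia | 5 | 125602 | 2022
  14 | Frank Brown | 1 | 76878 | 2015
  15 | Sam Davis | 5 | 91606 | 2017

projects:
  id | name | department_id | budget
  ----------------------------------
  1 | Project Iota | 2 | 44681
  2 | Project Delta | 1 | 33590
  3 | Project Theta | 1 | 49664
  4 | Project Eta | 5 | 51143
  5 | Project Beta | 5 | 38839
SELECT name, budget FROM departments WHERE budget <= (SELECT MAX(budget) FROM departments)

Execution result:
name | budget
Sales | 488526
Marketing | 429780
Research | 455473
IT | 172563
Engineering | 266243
Operations | 163333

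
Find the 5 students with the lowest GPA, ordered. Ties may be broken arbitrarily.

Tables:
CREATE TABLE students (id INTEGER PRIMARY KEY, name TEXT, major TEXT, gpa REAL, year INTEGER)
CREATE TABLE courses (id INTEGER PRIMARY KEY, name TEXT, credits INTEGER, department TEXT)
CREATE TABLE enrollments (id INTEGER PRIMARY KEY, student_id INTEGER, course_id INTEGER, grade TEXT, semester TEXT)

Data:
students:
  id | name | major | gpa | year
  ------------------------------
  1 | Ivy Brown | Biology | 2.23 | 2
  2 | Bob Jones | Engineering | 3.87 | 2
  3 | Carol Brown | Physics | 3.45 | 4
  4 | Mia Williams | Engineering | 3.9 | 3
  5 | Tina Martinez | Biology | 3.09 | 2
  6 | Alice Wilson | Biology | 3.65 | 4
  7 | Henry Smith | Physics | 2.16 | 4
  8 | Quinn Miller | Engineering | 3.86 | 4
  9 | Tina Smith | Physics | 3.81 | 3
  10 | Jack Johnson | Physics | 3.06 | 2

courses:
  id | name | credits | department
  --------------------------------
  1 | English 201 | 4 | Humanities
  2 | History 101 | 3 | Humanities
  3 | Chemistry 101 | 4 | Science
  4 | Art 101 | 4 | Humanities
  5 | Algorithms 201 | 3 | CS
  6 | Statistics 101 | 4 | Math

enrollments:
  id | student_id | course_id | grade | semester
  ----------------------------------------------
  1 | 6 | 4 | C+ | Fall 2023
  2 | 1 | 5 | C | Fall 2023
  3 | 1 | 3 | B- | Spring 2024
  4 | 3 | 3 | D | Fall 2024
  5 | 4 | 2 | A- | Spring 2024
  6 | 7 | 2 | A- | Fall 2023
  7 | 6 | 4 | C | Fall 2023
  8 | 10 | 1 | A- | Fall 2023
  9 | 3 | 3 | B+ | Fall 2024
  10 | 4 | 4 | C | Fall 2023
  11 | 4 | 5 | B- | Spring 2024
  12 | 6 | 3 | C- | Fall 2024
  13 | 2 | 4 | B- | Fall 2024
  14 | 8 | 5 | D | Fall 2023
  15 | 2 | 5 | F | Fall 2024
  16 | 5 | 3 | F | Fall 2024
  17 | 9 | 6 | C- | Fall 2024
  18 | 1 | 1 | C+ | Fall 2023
SELECT name, gpa FROM students ORDER BY gpa ASC LIMIT 5

Execution result:
name | gpa
Henry Smith | 2.16
Ivy Brown | 2.23
Jack Johnson | 3.06
Tina Martinez | 3.09
Carol Brown | 3.45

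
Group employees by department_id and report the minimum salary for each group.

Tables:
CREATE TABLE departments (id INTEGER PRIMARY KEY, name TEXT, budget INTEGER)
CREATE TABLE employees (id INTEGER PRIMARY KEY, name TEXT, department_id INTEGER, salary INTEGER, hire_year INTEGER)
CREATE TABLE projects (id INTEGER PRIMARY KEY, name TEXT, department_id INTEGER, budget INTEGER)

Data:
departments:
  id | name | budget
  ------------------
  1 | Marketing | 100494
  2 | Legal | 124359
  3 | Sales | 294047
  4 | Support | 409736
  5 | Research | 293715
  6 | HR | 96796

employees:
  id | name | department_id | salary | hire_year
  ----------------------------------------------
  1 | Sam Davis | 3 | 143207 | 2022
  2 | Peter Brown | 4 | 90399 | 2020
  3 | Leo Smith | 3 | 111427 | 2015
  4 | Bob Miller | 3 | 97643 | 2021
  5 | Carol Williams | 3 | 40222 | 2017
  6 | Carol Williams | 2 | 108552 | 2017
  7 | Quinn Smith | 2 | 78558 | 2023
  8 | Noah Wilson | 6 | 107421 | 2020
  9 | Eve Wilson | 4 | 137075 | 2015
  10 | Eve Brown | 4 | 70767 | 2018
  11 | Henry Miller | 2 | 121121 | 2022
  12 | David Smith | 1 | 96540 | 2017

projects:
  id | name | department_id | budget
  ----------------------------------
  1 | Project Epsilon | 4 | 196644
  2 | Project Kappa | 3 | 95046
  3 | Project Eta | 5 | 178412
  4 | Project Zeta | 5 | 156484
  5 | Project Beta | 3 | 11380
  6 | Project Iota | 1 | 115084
SELECT department_id, MIN(salary) AS min_salary FROM employees GROUP BY department_id

Execution result:
department_id | min_salary
1 | 96540
2 | 78558
3 | 40222
4 | 70767
6 | 107421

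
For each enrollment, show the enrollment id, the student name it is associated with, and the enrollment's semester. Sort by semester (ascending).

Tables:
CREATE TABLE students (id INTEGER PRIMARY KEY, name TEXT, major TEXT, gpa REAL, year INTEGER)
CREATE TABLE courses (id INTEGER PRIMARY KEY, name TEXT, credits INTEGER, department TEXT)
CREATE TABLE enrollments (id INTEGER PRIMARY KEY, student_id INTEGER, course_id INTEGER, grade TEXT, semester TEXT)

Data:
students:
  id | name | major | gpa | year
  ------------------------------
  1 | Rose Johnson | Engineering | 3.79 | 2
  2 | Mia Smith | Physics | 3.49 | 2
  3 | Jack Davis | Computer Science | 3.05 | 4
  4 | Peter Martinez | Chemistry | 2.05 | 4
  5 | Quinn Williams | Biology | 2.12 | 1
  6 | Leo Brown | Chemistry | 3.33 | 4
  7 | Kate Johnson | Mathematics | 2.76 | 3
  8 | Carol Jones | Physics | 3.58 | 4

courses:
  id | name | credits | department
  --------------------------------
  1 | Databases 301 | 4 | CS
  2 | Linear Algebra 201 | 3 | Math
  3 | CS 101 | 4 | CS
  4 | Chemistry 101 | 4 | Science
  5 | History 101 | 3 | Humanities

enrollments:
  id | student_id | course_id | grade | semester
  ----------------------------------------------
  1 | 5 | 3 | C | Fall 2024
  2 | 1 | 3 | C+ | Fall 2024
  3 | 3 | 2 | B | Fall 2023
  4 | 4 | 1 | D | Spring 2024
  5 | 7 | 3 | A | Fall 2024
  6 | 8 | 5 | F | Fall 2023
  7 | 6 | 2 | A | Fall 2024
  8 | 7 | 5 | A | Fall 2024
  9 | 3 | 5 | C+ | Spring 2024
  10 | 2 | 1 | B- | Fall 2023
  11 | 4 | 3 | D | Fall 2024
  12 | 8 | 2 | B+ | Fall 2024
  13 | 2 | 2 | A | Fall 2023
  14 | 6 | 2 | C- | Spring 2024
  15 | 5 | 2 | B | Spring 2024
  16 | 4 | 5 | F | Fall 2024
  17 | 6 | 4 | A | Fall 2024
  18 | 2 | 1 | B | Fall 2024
SELECT c.id, p.name AS student, c.semester FROM enrollments c JOIN students p ON c.student_id = p.id ORDER BY c.semester ASC

Execution result:
id | student | semester
3 | Jack Davis | Fall 2023
6 | Carol Jones | Fall 2023
10 | Mia Smith | Fall 2023
13 | Mia Smith | Fall 2023
1 | Quinn Williams | Fall 2024
2 | Rose Johnson | Fall 2024
5 | Kate Johnson | Fall 2024
7 | Leo Brown | Fall 2024
8 | Kate Johnson | Fall 2024
11 | Peter Martinez | Fall 2024
12 | Carol Jones | Fall 2024
16 | Peter Martinez | Fall 2024
17 | Leo Brown | Fall 2024
18 | Mia Smith | Fall 2024
4 | Peter Martinez | Spring 2024
9 | Jack Davis | Spring 2024
14 | Leo Brown | Spring 2024
15 | Quinn Williams | Spring 2024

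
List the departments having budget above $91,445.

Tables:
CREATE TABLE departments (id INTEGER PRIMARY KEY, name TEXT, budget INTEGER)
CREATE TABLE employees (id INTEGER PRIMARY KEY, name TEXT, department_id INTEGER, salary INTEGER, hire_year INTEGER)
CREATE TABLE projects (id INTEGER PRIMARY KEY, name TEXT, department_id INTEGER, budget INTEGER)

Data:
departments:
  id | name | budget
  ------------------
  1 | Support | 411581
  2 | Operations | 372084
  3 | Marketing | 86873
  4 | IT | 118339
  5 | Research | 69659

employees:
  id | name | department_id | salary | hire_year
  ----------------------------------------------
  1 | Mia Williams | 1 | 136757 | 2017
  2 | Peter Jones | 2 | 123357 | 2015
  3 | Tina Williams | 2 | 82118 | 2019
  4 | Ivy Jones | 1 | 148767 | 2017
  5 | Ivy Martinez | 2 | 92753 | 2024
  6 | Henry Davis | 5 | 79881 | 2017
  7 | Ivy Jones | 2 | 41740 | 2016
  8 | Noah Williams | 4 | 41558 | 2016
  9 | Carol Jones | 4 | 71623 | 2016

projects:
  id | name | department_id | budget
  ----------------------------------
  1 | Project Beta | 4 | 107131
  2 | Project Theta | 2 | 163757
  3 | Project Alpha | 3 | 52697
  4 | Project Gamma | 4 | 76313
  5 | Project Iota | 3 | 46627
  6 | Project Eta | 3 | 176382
SELECT name, budget FROM departments WHERE budget > 91445

Execution result:
name | budget
Support | 411581
Operations | 372084
IT | 118339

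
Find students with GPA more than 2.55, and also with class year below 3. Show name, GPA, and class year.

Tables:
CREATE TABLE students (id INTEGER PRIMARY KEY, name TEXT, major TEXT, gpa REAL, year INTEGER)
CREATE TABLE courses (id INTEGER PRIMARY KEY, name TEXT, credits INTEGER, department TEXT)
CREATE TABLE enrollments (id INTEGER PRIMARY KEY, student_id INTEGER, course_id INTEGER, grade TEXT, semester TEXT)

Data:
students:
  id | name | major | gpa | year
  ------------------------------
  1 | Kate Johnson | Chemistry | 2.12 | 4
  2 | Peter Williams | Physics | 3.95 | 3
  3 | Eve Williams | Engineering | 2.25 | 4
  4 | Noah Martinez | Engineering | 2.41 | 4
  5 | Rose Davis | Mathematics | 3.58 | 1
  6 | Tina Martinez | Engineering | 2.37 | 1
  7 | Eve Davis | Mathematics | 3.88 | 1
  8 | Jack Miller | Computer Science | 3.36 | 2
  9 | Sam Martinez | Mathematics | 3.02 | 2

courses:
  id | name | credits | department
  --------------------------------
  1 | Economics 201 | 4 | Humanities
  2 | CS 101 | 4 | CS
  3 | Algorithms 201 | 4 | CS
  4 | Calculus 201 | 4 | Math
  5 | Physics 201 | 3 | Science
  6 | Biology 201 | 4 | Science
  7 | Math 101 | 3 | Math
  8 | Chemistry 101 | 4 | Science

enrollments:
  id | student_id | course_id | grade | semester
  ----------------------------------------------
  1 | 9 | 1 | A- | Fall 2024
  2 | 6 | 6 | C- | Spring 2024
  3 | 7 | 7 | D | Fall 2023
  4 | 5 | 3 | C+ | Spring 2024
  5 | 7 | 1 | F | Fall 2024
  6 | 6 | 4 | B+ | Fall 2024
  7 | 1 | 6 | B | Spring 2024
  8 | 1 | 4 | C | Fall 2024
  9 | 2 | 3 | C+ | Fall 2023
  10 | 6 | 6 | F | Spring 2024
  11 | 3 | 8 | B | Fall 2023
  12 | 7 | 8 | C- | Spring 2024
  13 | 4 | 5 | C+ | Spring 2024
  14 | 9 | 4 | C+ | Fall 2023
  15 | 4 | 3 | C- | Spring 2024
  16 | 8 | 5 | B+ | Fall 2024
SELECT name, gpa, year FROM students WHERE gpa > 2.55 AND year < 3

Execution result:
name | gpa | year
Rose Davis | 3.58 | 1
Eve Davis | 3.88 | 1
Jack Miller | 3.36 | 2
Sam Martinez | 3.02 | 2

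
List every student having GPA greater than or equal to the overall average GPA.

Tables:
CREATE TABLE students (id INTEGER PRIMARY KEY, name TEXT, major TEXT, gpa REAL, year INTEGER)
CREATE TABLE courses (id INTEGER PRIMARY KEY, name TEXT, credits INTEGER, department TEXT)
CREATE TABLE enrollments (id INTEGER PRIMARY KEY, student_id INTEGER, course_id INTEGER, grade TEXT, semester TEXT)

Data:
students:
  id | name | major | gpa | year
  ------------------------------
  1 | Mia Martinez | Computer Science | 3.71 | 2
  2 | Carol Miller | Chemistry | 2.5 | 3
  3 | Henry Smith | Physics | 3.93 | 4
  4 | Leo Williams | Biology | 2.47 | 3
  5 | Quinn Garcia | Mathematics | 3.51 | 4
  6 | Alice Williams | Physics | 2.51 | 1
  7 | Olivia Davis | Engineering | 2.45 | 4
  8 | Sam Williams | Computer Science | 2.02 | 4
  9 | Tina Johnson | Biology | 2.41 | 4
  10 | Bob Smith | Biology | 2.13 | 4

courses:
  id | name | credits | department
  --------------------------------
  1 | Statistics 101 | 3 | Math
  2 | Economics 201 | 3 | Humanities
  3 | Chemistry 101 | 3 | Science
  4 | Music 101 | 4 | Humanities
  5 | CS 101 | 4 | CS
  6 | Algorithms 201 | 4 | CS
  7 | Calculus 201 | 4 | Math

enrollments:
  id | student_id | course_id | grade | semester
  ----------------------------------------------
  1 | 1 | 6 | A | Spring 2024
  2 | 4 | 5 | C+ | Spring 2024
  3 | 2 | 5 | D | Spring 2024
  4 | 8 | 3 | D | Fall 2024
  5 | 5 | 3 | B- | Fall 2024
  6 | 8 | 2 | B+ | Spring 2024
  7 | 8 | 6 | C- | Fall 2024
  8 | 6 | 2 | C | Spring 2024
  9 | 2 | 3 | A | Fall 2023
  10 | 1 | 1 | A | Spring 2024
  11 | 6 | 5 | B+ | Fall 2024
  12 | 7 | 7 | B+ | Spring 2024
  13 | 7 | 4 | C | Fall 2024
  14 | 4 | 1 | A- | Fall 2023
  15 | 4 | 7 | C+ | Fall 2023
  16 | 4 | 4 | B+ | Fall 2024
SELECT name, gpa FROM students WHERE gpa >= (SELECT AVG(gpa) FROM students)

Execution result:
name | gpa
Mia Martinez | 3.71
Henry Smith | 3.93
Quinn Garcia | 3.51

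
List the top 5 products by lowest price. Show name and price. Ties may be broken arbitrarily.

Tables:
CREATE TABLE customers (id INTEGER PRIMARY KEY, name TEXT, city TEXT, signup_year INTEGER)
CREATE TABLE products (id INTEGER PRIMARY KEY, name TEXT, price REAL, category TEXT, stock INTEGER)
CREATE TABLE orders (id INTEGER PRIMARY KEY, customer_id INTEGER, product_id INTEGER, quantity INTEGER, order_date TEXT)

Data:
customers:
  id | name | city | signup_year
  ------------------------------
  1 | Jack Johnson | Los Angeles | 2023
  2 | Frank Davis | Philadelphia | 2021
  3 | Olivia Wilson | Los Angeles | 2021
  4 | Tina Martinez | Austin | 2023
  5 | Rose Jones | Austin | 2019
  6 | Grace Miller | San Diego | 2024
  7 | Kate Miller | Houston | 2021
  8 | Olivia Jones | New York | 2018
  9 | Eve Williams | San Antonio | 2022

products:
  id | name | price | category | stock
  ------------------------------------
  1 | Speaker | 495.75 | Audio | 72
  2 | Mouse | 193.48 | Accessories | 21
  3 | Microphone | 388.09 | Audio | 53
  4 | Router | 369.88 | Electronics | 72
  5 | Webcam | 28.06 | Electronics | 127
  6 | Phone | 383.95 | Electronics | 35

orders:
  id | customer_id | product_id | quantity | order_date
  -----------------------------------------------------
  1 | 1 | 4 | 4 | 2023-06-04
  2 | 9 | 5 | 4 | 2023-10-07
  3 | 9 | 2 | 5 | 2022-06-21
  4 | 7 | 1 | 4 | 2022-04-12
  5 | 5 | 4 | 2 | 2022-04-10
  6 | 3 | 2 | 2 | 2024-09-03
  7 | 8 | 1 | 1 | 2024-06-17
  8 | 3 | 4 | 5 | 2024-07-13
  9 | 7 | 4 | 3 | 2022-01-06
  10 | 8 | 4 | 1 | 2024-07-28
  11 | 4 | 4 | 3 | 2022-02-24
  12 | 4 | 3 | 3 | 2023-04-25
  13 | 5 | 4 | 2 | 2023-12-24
SELECT name, price FROM products ORDER BY price ASC LIMIT 5

Execution result:
name | price
Webcam | 28.06
Mouse | 193.48
Router | 369.88
Phone | 383.95
Microphone | 388.09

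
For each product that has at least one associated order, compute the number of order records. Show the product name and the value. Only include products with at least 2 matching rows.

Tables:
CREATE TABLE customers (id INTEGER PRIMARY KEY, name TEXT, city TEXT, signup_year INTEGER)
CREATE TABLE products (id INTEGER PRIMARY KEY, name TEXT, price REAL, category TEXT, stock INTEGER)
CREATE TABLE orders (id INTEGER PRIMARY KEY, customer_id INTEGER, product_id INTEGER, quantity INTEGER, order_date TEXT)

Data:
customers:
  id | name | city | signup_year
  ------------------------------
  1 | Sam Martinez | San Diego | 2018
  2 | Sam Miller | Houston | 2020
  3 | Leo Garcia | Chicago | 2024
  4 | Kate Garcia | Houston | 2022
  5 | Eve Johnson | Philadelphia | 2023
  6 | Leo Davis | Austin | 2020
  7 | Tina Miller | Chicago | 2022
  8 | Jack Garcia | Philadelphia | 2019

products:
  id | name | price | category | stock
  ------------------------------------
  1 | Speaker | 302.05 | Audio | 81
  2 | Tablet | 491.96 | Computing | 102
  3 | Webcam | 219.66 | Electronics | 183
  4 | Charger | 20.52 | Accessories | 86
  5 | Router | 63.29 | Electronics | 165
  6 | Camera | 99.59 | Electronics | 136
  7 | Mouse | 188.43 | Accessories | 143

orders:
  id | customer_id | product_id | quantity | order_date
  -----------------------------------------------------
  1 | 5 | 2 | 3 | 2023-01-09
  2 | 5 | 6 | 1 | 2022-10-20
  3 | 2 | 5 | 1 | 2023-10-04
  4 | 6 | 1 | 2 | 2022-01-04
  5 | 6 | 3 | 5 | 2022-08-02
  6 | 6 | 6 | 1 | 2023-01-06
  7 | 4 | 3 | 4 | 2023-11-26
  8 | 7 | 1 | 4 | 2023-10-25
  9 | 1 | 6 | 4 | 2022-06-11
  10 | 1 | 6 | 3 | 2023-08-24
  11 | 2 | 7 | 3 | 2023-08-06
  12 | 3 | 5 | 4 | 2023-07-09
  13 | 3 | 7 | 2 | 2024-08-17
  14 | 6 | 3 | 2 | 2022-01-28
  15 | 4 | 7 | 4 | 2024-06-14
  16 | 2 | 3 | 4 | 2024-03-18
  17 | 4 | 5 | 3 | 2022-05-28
SELECT p.name, COUNT(*) AS n FROM orders c JOIN products p ON c.product_id = p.id GROUP BY p.id, p.name HAVING COUNT(*) >= 2

Execution result:
name | n
Speaker | 2
Webcam | 4
Router | 3
Camera | 4
Mouse | 3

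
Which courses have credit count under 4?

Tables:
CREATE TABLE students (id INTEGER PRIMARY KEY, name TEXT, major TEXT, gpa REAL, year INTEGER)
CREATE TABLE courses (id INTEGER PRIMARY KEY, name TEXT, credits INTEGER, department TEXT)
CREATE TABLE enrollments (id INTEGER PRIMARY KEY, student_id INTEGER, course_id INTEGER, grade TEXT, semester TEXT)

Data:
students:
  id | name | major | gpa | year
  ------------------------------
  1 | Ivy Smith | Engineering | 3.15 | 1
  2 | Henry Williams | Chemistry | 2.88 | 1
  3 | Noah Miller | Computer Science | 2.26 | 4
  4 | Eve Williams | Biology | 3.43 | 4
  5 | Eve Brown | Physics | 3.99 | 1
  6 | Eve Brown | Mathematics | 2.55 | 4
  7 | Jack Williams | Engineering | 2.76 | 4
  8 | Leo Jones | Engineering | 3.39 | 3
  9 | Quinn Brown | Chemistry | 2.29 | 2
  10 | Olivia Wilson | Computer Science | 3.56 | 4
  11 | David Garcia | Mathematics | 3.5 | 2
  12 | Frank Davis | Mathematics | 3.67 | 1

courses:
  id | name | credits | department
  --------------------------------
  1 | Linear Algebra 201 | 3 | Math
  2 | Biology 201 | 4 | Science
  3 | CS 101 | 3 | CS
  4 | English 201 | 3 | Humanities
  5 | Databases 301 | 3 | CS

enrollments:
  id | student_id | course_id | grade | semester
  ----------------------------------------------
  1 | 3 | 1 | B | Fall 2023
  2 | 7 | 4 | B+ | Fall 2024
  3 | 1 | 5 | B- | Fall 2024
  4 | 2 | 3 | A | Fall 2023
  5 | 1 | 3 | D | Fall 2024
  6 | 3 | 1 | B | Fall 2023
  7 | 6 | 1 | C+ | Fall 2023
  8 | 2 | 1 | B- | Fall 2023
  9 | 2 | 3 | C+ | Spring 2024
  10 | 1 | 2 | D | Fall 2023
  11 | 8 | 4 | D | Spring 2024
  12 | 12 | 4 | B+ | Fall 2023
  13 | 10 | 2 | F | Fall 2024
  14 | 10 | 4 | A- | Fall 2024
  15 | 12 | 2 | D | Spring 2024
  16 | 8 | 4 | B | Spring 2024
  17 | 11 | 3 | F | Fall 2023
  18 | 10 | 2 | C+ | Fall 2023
SELECT name, credits FROM courses WHERE credits < 4

Execution result:
name | credits
Linear Algebra 201 | 3
CS 101 | 3
English 201 | 3
Databases 301 | 3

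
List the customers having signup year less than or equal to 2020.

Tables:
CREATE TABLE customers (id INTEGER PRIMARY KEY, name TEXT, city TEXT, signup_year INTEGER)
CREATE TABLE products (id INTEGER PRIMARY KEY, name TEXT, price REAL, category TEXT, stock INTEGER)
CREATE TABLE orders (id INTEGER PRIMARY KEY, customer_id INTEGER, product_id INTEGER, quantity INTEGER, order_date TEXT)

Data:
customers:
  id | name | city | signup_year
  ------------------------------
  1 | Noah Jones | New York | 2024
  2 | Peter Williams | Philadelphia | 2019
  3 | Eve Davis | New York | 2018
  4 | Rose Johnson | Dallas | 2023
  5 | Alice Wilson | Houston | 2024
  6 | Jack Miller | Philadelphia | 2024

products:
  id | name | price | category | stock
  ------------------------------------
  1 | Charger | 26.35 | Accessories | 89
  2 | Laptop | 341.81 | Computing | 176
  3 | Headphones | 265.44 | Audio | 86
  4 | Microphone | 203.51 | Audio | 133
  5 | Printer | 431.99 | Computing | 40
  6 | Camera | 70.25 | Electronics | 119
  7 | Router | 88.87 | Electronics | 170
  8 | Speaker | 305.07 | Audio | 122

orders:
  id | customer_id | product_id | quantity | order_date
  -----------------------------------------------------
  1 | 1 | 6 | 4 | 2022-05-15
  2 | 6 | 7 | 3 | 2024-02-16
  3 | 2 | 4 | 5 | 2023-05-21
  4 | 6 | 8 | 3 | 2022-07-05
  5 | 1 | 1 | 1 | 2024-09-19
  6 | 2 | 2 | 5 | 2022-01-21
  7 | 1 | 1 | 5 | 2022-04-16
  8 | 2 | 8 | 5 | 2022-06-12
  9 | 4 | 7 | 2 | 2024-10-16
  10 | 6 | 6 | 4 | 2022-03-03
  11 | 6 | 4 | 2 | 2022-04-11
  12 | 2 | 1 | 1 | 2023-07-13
SELECT name, signup_year FROM customers WHERE signup_year <= 2020

Execution result:
name | signup_year
Peter Williams | 2019
Eve Davis | 2018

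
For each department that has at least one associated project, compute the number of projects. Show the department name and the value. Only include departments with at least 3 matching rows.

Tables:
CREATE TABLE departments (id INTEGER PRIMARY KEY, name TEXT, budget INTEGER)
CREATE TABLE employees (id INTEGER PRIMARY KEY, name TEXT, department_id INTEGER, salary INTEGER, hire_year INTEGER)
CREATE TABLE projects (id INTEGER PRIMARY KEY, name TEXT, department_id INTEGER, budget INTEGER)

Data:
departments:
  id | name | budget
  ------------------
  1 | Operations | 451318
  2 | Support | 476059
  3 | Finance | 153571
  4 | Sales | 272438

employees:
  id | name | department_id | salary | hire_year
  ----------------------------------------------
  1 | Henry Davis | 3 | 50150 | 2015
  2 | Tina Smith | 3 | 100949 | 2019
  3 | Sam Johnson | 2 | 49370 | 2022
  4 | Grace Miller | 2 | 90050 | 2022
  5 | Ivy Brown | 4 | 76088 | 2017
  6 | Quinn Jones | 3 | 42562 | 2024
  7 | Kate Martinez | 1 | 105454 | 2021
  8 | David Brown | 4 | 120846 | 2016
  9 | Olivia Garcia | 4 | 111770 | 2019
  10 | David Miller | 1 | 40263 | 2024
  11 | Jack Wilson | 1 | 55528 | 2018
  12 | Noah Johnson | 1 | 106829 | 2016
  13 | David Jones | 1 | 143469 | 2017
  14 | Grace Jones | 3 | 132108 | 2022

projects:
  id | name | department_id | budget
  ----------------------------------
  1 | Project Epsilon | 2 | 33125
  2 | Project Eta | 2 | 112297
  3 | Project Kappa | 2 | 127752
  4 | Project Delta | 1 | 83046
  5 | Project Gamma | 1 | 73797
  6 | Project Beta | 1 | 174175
SELECT p.name, COUNT(*) AS n FROM projects c JOIN departments p ON c.department_id = p.id GROUP BY p.id, p.name HAVING COUNT(*) >= 3

Execution result:
name | n
Operations | 3
Support | 3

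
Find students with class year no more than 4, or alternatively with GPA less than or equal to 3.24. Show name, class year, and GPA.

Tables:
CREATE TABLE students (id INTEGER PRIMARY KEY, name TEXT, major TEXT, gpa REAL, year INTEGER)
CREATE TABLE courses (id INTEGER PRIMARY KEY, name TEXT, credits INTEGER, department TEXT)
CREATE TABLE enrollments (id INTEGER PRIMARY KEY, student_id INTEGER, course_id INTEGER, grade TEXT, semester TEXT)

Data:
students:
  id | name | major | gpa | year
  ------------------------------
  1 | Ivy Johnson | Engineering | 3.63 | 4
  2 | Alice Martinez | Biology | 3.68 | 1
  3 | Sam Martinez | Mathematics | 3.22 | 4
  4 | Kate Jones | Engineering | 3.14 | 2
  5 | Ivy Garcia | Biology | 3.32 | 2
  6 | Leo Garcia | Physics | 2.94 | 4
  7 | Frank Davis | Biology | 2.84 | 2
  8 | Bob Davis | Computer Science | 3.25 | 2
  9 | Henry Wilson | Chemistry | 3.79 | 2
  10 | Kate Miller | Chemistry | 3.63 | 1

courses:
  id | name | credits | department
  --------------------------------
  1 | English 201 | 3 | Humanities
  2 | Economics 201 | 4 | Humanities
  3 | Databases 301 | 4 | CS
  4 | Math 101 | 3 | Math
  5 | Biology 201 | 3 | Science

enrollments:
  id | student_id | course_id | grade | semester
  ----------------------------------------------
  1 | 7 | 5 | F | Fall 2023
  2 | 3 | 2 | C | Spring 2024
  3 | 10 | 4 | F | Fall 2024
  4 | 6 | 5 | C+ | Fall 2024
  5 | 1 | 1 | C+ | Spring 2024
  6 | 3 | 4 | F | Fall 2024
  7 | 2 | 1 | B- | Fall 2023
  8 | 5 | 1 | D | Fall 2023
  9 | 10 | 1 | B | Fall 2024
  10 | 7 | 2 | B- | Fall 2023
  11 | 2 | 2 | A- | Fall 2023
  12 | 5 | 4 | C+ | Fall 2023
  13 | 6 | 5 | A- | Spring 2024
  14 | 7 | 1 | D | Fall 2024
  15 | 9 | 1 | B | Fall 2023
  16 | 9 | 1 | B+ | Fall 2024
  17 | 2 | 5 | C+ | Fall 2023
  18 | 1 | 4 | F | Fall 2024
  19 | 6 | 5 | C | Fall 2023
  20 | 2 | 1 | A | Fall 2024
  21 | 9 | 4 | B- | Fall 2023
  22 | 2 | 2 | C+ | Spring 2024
SELECT name, year, gpa FROM students WHERE year <= 4 OR gpa <= 3.24

Execution result:
name | year | gpa
Ivy Johnson | 4 | 3.63
Alice Martinez | 1 | 3.68
Sam Martinez | 4 | 3.22
Kate Jones | 2 | 3.14
Ivy Garcia | 2 | 3.32
Leo Garcia | 4 | 2.94
Frank Davis | 2 | 2.84
Bob Davis | 2 | 3.25
Henry Wilson | 2 | 3.79
Kate Miller | 1 | 3.63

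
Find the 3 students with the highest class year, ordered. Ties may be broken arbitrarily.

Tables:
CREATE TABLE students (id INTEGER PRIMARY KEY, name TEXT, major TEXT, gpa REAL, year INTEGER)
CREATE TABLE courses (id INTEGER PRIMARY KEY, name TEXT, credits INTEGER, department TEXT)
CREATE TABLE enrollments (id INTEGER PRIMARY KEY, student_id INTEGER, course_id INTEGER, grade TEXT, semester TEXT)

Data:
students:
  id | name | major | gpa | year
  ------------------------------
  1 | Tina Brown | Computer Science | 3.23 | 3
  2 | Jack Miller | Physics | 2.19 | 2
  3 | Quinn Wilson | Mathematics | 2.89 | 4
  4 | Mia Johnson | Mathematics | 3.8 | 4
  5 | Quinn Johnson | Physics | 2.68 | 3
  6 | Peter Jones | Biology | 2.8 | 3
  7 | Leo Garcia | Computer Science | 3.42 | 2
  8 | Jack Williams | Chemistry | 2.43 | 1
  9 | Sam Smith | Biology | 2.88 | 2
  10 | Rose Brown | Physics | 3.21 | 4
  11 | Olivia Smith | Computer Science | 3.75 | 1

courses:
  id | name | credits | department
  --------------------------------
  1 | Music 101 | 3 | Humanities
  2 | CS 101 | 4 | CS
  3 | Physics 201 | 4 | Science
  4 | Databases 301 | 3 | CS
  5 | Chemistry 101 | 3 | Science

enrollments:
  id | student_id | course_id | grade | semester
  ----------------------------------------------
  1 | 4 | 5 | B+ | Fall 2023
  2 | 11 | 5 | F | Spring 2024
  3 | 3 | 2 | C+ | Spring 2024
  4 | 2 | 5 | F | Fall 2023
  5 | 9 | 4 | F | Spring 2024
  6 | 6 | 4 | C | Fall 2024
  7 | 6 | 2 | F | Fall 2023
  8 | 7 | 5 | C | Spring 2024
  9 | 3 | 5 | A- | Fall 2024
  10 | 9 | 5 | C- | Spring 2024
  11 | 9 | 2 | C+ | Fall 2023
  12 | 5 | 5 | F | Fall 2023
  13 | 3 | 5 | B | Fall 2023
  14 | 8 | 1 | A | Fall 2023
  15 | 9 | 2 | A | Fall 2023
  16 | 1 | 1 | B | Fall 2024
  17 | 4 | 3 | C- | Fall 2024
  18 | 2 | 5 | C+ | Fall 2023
SELECT name, year FROM students ORDER BY year DESC LIMIT 3

Execution result:
name | year
Quinn Wilson | 4
Mia Johnson | 4
Rose Brown | 4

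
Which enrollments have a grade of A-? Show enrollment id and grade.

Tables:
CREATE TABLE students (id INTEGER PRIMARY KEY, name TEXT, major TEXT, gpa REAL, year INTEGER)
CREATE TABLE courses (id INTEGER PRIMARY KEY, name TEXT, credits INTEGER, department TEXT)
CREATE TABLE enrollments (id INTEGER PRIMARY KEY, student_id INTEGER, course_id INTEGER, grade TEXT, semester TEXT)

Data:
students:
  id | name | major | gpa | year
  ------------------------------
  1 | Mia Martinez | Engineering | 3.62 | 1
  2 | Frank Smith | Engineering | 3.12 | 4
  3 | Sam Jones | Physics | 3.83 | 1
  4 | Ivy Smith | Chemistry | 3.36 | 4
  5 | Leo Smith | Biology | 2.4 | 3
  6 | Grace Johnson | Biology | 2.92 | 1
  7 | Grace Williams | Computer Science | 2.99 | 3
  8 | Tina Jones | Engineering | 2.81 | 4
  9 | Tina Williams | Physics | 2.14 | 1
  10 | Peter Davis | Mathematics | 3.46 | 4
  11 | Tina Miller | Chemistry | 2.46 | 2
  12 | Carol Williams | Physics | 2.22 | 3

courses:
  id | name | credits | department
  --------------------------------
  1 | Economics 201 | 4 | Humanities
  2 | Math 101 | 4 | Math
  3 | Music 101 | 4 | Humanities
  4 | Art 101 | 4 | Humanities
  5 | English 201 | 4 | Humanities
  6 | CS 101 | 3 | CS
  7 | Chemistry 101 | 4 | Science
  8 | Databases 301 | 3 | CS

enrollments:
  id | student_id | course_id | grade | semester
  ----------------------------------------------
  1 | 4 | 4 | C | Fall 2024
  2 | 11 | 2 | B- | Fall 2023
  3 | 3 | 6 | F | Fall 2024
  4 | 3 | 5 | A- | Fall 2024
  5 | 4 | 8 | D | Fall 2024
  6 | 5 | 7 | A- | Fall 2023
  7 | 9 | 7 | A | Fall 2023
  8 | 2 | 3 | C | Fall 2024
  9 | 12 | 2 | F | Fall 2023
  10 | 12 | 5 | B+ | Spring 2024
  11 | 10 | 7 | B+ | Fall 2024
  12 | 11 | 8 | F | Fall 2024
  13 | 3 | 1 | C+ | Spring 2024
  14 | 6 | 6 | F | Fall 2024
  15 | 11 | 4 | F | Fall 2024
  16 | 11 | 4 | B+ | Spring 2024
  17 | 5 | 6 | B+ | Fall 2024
SELECT id, grade FROM enrollments WHERE grade = 'A-'

Execution result:
id | grade
4 | A-
6 | A-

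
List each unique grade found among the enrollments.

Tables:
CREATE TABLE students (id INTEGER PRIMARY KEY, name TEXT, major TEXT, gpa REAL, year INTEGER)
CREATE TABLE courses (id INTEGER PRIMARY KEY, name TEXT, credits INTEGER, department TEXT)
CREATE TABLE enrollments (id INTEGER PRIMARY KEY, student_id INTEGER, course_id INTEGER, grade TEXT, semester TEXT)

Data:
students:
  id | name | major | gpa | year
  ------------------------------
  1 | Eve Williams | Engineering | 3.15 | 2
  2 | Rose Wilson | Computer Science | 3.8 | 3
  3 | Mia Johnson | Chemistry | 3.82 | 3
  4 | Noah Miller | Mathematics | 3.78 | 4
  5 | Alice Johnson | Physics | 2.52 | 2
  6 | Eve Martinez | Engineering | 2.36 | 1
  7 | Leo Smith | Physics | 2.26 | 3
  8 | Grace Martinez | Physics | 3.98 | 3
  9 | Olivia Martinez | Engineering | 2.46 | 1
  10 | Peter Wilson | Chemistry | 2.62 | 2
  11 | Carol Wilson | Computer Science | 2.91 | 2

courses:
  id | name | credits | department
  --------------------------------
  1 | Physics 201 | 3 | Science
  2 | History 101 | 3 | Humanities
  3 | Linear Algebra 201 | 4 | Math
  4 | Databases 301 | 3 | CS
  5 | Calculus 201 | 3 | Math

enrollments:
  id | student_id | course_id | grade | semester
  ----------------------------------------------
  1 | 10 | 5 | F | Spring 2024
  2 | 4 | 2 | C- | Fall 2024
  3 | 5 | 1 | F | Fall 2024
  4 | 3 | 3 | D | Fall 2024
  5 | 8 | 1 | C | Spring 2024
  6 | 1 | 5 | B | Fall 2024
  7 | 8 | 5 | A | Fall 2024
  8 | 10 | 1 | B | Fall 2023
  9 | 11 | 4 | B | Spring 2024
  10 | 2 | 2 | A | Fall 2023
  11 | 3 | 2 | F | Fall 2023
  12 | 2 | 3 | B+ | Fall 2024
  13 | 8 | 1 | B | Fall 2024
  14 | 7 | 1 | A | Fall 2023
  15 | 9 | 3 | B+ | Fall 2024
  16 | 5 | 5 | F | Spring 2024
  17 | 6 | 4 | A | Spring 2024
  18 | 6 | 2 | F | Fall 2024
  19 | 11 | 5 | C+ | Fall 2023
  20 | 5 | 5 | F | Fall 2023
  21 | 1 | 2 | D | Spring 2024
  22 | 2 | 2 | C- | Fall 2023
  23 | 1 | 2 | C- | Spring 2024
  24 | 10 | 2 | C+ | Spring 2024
SELECT DISTINCT grade FROM enrollments

Execution result:
grade
F
C-
D
C
B
A
B+
C+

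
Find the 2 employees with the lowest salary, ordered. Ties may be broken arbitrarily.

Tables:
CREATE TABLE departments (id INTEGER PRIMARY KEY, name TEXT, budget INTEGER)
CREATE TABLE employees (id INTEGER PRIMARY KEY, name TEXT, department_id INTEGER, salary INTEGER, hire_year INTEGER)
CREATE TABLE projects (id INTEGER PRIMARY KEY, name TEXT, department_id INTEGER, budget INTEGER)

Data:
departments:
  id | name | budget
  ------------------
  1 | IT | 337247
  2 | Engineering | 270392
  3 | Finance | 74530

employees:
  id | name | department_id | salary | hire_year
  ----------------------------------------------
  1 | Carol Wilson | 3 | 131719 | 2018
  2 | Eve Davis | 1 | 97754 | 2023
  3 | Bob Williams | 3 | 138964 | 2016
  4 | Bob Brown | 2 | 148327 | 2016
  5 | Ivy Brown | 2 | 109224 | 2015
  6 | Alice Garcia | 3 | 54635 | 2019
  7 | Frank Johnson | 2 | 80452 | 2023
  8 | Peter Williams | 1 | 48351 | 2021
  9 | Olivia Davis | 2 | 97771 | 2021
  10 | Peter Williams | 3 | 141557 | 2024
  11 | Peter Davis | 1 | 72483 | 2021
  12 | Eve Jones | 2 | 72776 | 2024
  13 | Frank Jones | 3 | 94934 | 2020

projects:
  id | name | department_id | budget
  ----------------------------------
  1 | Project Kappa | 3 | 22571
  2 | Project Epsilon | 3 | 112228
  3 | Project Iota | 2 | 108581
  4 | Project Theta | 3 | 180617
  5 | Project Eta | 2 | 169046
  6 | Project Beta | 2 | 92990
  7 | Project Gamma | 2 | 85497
SELECT name, salary FROM employees ORDER BY salary ASC LIMIT 2

Execution result:
name | salary
Peter Williams | 48351
Alice Garcia | 54635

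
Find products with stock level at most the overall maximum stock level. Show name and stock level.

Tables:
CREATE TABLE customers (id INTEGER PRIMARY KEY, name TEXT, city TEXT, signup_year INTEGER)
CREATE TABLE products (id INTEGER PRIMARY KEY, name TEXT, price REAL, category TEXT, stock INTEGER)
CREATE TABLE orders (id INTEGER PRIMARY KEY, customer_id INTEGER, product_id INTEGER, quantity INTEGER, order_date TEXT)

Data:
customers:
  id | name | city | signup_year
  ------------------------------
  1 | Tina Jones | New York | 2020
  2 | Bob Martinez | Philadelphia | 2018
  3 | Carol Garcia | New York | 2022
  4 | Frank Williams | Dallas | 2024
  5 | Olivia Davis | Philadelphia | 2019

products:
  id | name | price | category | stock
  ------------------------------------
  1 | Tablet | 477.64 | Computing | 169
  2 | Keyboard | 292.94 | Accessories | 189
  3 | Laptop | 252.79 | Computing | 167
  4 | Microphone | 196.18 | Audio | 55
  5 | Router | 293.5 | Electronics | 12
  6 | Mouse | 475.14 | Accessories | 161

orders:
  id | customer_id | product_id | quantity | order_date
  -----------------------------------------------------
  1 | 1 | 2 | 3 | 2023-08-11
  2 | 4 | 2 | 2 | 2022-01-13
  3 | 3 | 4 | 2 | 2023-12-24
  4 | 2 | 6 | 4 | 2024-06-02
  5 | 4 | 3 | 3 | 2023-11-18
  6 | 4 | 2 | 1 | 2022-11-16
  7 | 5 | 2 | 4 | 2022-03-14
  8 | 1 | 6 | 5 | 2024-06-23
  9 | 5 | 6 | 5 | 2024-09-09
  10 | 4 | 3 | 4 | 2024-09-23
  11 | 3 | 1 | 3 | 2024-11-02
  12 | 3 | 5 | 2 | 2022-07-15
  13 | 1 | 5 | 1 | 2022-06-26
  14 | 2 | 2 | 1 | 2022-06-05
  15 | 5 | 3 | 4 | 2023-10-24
SELECT name, stock FROM products WHERE stock <= (SELECT MAX(stock) FROM products)

Execution result:
name | stock
Tablet | 169
Keyboard | 189
Laptop | 167
Microphone | 55
Router | 12
Mouse | 161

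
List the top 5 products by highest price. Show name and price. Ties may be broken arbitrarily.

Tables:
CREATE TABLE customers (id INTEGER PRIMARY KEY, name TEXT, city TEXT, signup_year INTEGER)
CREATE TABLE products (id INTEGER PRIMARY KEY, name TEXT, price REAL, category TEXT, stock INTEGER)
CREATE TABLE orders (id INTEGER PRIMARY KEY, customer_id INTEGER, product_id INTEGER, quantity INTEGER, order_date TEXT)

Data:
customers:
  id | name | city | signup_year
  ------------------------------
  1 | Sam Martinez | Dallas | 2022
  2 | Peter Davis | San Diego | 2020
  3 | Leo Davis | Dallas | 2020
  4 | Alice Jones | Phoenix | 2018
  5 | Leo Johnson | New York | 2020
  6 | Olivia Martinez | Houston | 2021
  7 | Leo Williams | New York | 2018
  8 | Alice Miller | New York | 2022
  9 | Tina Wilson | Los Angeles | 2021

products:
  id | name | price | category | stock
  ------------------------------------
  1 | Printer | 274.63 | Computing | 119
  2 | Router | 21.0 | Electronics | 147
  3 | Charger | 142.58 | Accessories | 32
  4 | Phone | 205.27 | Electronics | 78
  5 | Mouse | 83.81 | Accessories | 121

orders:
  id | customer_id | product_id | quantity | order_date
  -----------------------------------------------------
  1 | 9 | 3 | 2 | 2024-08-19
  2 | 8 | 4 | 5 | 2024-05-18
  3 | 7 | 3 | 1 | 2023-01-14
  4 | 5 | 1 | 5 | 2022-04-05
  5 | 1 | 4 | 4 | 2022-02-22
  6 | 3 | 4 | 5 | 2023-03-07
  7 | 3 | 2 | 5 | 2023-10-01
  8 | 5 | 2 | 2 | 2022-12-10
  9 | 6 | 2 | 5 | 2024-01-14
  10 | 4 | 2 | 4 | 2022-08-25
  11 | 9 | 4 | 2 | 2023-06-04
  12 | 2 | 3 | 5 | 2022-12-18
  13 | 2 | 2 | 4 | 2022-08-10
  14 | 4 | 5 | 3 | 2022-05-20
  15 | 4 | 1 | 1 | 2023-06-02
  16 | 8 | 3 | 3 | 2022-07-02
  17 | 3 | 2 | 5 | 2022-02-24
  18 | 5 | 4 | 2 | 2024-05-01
SELECT name, price FROM products ORDER BY price DESC LIMIT 5

Execution result:
name | price
Printer | 274.63
Phone | 205.27
Charger | 142.58
Mouse | 83.81
Router | 21.00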